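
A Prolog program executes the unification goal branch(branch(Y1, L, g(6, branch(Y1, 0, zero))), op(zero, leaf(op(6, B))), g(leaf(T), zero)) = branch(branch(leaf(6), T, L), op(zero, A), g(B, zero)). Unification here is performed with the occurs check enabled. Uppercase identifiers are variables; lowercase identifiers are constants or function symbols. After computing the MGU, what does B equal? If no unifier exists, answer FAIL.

leaf(g(6, branch(leaf(6), 0, zero)))

Decompose branch/3: branch(Y1, L, g(6, branch(Y1, 0, zero))) = branch(leaf(6), T, L),  op(zero, leaf(op(6, B))) = op(zero, A),  g(leaf(T), zero) = g(B, zero).
Decompose branch/3: Y1 = leaf(6),  L = T,  g(6, branch(Y1, 0, zero)) = L.
Bind Y1 := leaf(6); substituting into the one remaining equation that mentions Y1 gives: g(6, branch(leaf(6), 0, zero)) = L.
Bind L := T; substituting into the one remaining equation that mentions L gives: g(6, branch(leaf(6), 0, zero)) = T.
Bind T := g(6, branch(leaf(6), 0, zero)); substituting into the one remaining equation that mentions T gives: g(leaf(g(6, branch(leaf(6), 0, zero))), zero) = g(B, zero). Substituting into the earlier binding gives L := g(6, branch(leaf(6), 0, zero)).
Decompose op/2: zero = zero,  leaf(op(6, B)) = A.
Delete trivial equation zero = zero.
Bind A := leaf(op(6, B)); no other remaining equation mentions A.
Decompose g/2: leaf(g(6, branch(leaf(6), 0, zero))) = B,  zero = zero.
Bind B := leaf(g(6, branch(leaf(6), 0, zero))); no other remaining equation mentions B. Substituting into the earlier binding gives A := leaf(op(6, leaf(g(6, branch(leaf(6), 0, zero))))).
Delete trivial equation zero = zero.
MGU = { Y1 = leaf(6), L = g(6, branch(leaf(6), 0, zero)), T = g(6, branch(leaf(6), 0, zero)), A = leaf(op(6, leaf(g(6, branch(leaf(6), 0, zero))))), B = leaf(g(6, branch(leaf(6), 0, zero))) }, so B = leaf(g(6, branch(leaf(6), 0, zero))).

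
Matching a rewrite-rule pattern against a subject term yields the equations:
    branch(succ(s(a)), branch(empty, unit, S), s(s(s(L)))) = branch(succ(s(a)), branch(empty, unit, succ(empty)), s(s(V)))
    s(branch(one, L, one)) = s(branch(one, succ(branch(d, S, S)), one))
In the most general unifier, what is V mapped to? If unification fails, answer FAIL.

s(succ(branch(d, succ(empty), succ(empty))))

Decompose branch/3: succ(s(a)) = succ(s(a)),  branch(empty, unit, S) = branch(empty, unit, succ(empty)),  s(s(s(L))) = s(s(V)).
Delete trivial equation succ(s(a)) = succ(s(a)).
Decompose branch/3: empty = empty,  unit = unit,  S = succ(empty).
Delete trivial equation empty = empty.
Delete trivial equation unit = unit.
Bind S := succ(empty); substituting into the one remaining equation that mentions S gives: s(branch(one, L, one)) = s(branch(one, succ(branch(d, succ(empty), succ(empty))), one)).
Decompose s/1: s(s(L)) = s(V).
Decompose s/1: s(L) = V.
Bind V := s(L); no other remaining equation mentions V.
Decompose s/1: branch(one, L, one) = branch(one, succ(branch(d, succ(empty), succ(empty))), one).
Decompose branch/3: one = one,  L = succ(branch(d, succ(empty), succ(empty))),  one = one.
Delete trivial equation one = one.
Bind L := succ(branch(d, succ(empty), succ(empty))); no other remaining equation mentions L. Substituting into the earlier binding gives V := s(succ(branch(d, succ(empty), succ(empty)))).
Delete trivial equation one = one.
MGU = { S -> succ(empty), V -> s(succ(branch(d, succ(empty), succ(empty)))), L -> succ(branch(d, succ(empty), succ(empty))) }, so V -> s(succ(branch(d, succ(empty), succ(empty)))).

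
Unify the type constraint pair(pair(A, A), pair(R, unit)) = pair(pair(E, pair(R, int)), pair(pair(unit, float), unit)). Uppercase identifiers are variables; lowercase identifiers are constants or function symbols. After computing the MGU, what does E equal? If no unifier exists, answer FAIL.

pair(pair(unit, float), int)

Decompose pair/2: pair(A, A) = pair(E, pair(R, int)),  pair(R, unit) = pair(pair(unit, float), unit).
Decompose pair/2: A = E,  A = pair(R, int).
Bind A := E; substituting into the one remaining equation that mentions A gives: E = pair(R, int).
Bind E := pair(R, int); no other remaining equation mentions E. Substituting into the earlier binding gives A := pair(R, int).
Decompose pair/2: R = pair(unit, float),  unit = unit.
Bind R := pair(unit, float); no other remaining equation mentions R. Substituting into the earlier bindings gives A := pair(pair(unit, float), int), E := pair(pair(unit, float), int).
Delete trivial equation unit = unit.
MGU = { A ↦ pair(pair(unit, float), int), E ↦ pair(pair(unit, float), int), R ↦ pair(unit, float) }, so E ↦ pair(pair(unit, float), int).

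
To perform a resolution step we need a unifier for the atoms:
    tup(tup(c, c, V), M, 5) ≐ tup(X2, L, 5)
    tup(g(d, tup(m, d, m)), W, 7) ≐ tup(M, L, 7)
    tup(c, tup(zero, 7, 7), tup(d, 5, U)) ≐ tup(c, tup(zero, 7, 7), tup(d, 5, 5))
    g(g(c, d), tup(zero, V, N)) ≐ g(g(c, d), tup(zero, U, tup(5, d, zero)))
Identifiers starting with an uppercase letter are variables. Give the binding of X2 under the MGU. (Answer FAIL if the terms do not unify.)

Decompose tup/3: tup(c, c, V) ≐ X2,  M ≐ L,  5 ≐ 5.
Bind X2 := tup(c, c, V); no other remaining equation mentions X2.
Bind M := L; substituting into the one remaining equation that mentions M gives: tup(g(d, tup(m, d, m)), W, 7) ≐ tup(L, L, 7).
Delete trivial equation 5 ≐ 5.
Decompose tup/3: g(d, tup(m, d, m)) ≐ L,  W ≐ L,  7 ≐ 7.
Bind L := g(d, tup(m, d, m)); substituting into the one remaining equation that mentions L gives: W ≐ g(d, tup(m, d, m)). Substituting into the earlier binding gives M := g(d, tup(m, d, m)).
Bind W := g(d, tup(m, d, m)); no other remaining equation mentions W.
Delete trivial equation 7 ≐ 7.
Decompose tup/3: c ≐ c,  tup(zero, 7, 7) ≐ tup(zero, 7, 7),  tup(d, 5, U) ≐ tup(d, 5, 5).
Delete trivial equation c ≐ c.
Delete trivial equation tup(zero, 7, 7) ≐ tup(zero, 7, 7).
Decompose tup/3: d ≐ d,  5 ≐ 5,  U ≐ 5.
Delete trivial equation d ≐ d.
Delete trivial equation 5 ≐ 5.
Bind U := 5; substituting into the remaining equation gives: g(g(c, d), tup(zero, V, N)) ≐ g(g(c, d), tup(zero, 5, tup(5, d, zero))).
Decompose g/2: g(c, d) ≐ g(c, d),  tup(zero, V, N) ≐ tup(zero, 5, tup(5, d, zero)).
Delete trivial equation g(c, d) ≐ g(c, d).
Decompose tup/3: zero ≐ zero,  V ≐ 5,  N ≐ tup(5, d, zero).
Delete trivial equation zero ≐ zero.
Bind V := 5; no other remaining equation mentions V. Substituting into the earlier binding gives X2 := tup(c, c, 5).
Bind N := tup(5, d, zero).
MGU = { X2 := tup(c, c, 5), M := g(d, tup(m, d, m)), L := g(d, tup(m, d, m)), W := g(d, tup(m, d, m)), U := 5, V := 5, N := tup(5, d, zero) }, so X2 := tup(c, c, 5).

tup(c, c, 5)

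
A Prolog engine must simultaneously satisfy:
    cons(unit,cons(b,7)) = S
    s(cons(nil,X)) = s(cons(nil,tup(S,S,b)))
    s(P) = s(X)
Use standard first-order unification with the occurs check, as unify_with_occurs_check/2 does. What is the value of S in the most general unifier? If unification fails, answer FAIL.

cons(unit,cons(b,7))

Bind S := cons(unit,cons(b,7)); substituting into the one remaining equation that mentions S gives: s(cons(nil,X)) = s(cons(nil,tup(cons(unit,cons(b,7)),cons(unit,cons(b,7)),b))).
Decompose s/1: cons(nil,X) = cons(nil,tup(cons(unit,cons(b,7)),cons(unit,cons(b,7)),b)).
Decompose cons/2: nil = nil,  X = tup(cons(unit,cons(b,7)),cons(unit,cons(b,7)),b).
Delete trivial equation nil = nil.
Bind X := tup(cons(unit,cons(b,7)),cons(unit,cons(b,7)),b); substituting into the remaining equation gives: s(P) = s(tup(cons(unit,cons(b,7)),cons(unit,cons(b,7)),b)).
Decompose s/1: P = tup(cons(unit,cons(b,7)),cons(unit,cons(b,7)),b).
Bind P := tup(cons(unit,cons(b,7)),cons(unit,cons(b,7)),b).
MGU = { S -> cons(unit,cons(b,7)), X -> tup(cons(unit,cons(b,7)),cons(unit,cons(b,7)),b), P -> tup(cons(unit,cons(b,7)),cons(unit,cons(b,7)),b) }, so S -> cons(unit,cons(b,7)).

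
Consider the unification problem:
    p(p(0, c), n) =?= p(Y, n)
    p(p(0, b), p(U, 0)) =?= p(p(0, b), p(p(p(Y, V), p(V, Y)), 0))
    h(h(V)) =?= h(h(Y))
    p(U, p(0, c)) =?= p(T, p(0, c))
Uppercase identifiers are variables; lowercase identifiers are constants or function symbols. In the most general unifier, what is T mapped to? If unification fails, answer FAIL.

p(p(p(0, c), p(0, c)), p(p(0, c), p(0, c)))

Decompose p/2: p(0, c) =?= Y,  n =?= n.
Bind Y := p(0, c); substituting into the 2 remaining equations that mention Y gives: p(p(0, b), p(U, 0)) =?= p(p(0, b), p(p(p(p(0, c), V), p(V, p(0, c))), 0)),  h(h(V)) =?= h(h(p(0, c))).
Delete trivial equation n =?= n.
Decompose p/2: p(0, b) =?= p(0, b),  p(U, 0) =?= p(p(p(p(0, c), V), p(V, p(0, c))), 0).
Delete trivial equation p(0, b) =?= p(0, b).
Decompose p/2: U =?= p(p(p(0, c), V), p(V, p(0, c))),  0 =?= 0.
Bind U := p(p(p(0, c), V), p(V, p(0, c))); substituting into the one remaining equation that mentions U gives: p(p(p(p(0, c), V), p(V, p(0, c))), p(0, c)) =?= p(T, p(0, c)).
Delete trivial equation 0 =?= 0.
Decompose h/1: h(V) =?= h(p(0, c)).
Decompose h/1: V =?= p(0, c).
Bind V := p(0, c); substituting into the remaining equation gives: p(p(p(p(0, c), p(0, c)), p(p(0, c), p(0, c))), p(0, c)) =?= p(T, p(0, c)). Substituting into the earlier binding gives U := p(p(p(0, c), p(0, c)), p(p(0, c), p(0, c))).
Decompose p/2: p(p(p(0, c), p(0, c)), p(p(0, c), p(0, c))) =?= T,  p(0, c) =?= p(0, c).
Bind T := p(p(p(0, c), p(0, c)), p(p(0, c), p(0, c))); no other remaining equation mentions T.
Delete trivial equation p(0, c) =?= p(0, c).
MGU = { Y ↦ p(0, c), U ↦ p(p(p(0, c), p(0, c)), p(p(0, c), p(0, c))), V ↦ p(0, c), T ↦ p(p(p(0, c), p(0, c)), p(p(0, c), p(0, c))) }, so T ↦ p(p(p(0, c), p(0, c)), p(p(0, c), p(0, c))).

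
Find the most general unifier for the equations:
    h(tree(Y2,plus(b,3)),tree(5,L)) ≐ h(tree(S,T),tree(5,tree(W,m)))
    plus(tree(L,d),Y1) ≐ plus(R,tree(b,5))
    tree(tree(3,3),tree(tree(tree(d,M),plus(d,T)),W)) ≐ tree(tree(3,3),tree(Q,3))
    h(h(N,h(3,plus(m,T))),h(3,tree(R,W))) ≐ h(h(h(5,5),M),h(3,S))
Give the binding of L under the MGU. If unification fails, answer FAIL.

Decompose h/2: tree(Y2,plus(b,3)) ≐ tree(S,T),  tree(5,L) ≐ tree(5,tree(W,m)).
Decompose tree/2: Y2 ≐ S,  plus(b,3) ≐ T.
Bind Y2 := S; no other remaining equation mentions Y2.
Bind T := plus(b,3); substituting into the 2 remaining equations that mention T gives: tree(tree(3,3),tree(tree(tree(d,M),plus(d,plus(b,3))),W)) ≐ tree(tree(3,3),tree(Q,3)),  h(h(N,h(3,plus(m,plus(b,3)))),h(3,tree(R,W))) ≐ h(h(h(5,5),M),h(3,S)).
Decompose tree/2: 5 ≐ 5,  L ≐ tree(W,m).
Delete trivial equation 5 ≐ 5.
Bind L := tree(W,m); substituting into the one remaining equation that mentions L gives: plus(tree(tree(W,m),d),Y1) ≐ plus(R,tree(b,5)).
Decompose plus/2: tree(tree(W,m),d) ≐ R,  Y1 ≐ tree(b,5).
Bind R := tree(tree(W,m),d); substituting into the one remaining equation that mentions R gives: h(h(N,h(3,plus(m,plus(b,3)))),h(3,tree(tree(tree(W,m),d),W))) ≐ h(h(h(5,5),M),h(3,S)).
Bind Y1 := tree(b,5); no other remaining equation mentions Y1.
Decompose tree/2: tree(3,3) ≐ tree(3,3),  tree(tree(tree(d,M),plus(d,plus(b,3))),W) ≐ tree(Q,3).
Delete trivial equation tree(3,3) ≐ tree(3,3).
Decompose tree/2: tree(tree(d,M),plus(d,plus(b,3))) ≐ Q,  W ≐ 3.
Bind Q := tree(tree(d,M),plus(d,plus(b,3))); no other remaining equation mentions Q.
Bind W := 3; substituting into the remaining equation gives: h(h(N,h(3,plus(m,plus(b,3)))),h(3,tree(tree(tree(3,m),d),3))) ≐ h(h(h(5,5),M),h(3,S)). Substituting into the earlier bindings gives L := tree(3,m), R := tree(tree(3,m),d).
Decompose h/2: h(N,h(3,plus(m,plus(b,3)))) ≐ h(h(5,5),M),  h(3,tree(tree(tree(3,m),d),3)) ≐ h(3,S).
Decompose h/2: N ≐ h(5,5),  h(3,plus(m,plus(b,3))) ≐ M.
Bind N := h(5,5); no other remaining equation mentions N.
Bind M := h(3,plus(m,plus(b,3))); no other remaining equation mentions M. Substituting into the earlier binding gives Q := tree(tree(d,h(3,plus(m,plus(b,3)))),plus(d,plus(b,3))).
Decompose h/2: 3 ≐ 3,  tree(tree(tree(3,m),d),3) ≐ S.
Delete trivial equation 3 ≐ 3.
Bind S := tree(tree(tree(3,m),d),3). Substituting into the earlier binding gives Y2 := tree(tree(tree(3,m),d),3).
MGU = { Y2 := tree(tree(tree(3,m),d),3), T := plus(b,3), L := tree(3,m), R := tree(tree(3,m),d), Y1 := tree(b,5), Q := tree(tree(d,h(3,plus(m,plus(b,3)))),plus(d,plus(b,3))), W := 3, N := h(5,5), M := h(3,plus(m,plus(b,3))), S := tree(tree(tree(3,m),d),3) }, so L := tree(3,m).

tree(3,m)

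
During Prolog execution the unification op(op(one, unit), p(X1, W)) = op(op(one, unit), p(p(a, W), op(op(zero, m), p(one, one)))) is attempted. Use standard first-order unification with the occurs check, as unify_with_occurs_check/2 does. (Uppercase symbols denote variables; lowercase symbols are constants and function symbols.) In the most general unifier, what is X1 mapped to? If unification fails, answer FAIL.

p(a, op(op(zero, m), p(one, one)))

Decompose op/2: op(one, unit) = op(one, unit),  p(X1, W) = p(p(a, W), op(op(zero, m), p(one, one))).
Delete trivial equation op(one, unit) = op(one, unit).
Decompose p/2: X1 = p(a, W),  W = op(op(zero, m), p(one, one)).
Bind X1 := p(a, W); no other remaining equation mentions X1.
Bind W := op(op(zero, m), p(one, one)). Substituting into the earlier binding gives X1 := p(a, op(op(zero, m), p(one, one))).
MGU = { X1 = p(a, op(op(zero, m), p(one, one))), W = op(op(zero, m), p(one, one)) }, so X1 = p(a, op(op(zero, m), p(one, one))).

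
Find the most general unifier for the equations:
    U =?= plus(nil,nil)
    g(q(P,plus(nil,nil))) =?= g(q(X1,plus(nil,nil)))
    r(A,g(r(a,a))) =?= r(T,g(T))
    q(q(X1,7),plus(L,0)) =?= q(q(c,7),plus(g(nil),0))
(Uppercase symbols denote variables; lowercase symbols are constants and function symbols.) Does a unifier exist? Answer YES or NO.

YES

Bind U := plus(nil,nil); no other remaining equation mentions U.
Decompose g/1: q(P,plus(nil,nil)) =?= q(X1,plus(nil,nil)).
Decompose q/2: P =?= X1,  plus(nil,nil) =?= plus(nil,nil).
Bind P := X1; no other remaining equation mentions P.
Delete trivial equation plus(nil,nil) =?= plus(nil,nil).
Decompose r/2: A =?= T,  g(r(a,a)) =?= g(T).
Bind A := T; no other remaining equation mentions A.
Decompose g/1: r(a,a) =?= T.
Bind T := r(a,a); no other remaining equation mentions T. Substituting into the earlier binding gives A := r(a,a).
Decompose q/2: q(X1,7) =?= q(c,7),  plus(L,0) =?= plus(g(nil),0).
Decompose q/2: X1 =?= c,  7 =?= 7.
Bind X1 := c; no other remaining equation mentions X1. Substituting into the earlier binding gives P := c.
Delete trivial equation 7 =?= 7.
Decompose plus/2: L =?= g(nil),  0 =?= 0.
Bind L := g(nil); no other remaining equation mentions L.
Delete trivial equation 0 =?= 0.
No equations remain and no clash or occurs-check failure arose, so a unifier exists.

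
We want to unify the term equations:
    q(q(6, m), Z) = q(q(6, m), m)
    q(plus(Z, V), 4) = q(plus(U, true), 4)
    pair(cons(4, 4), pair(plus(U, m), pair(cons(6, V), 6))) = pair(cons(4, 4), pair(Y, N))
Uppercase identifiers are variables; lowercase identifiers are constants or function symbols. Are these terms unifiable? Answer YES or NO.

Decompose q/2: q(6, m) = q(6, m),  Z = m.
Delete trivial equation q(6, m) = q(6, m).
Bind Z := m; substituting into the one remaining equation that mentions Z gives: q(plus(m, V), 4) = q(plus(U, true), 4).
Decompose q/2: plus(m, V) = plus(U, true),  4 = 4.
Decompose plus/2: m = U,  V = true.
Bind U := m; substituting into the one remaining equation that mentions U gives: pair(cons(4, 4), pair(plus(m, m), pair(cons(6, V), 6))) = pair(cons(4, 4), pair(Y, N)).
Bind V := true; substituting into the one remaining equation that mentions V gives: pair(cons(4, 4), pair(plus(m, m), pair(cons(6, true), 6))) = pair(cons(4, 4), pair(Y, N)).
Delete trivial equation 4 = 4.
Decompose pair/2: cons(4, 4) = cons(4, 4),  pair(plus(m, m), pair(cons(6, true), 6)) = pair(Y, N).
Delete trivial equation cons(4, 4) = cons(4, 4).
Decompose pair/2: plus(m, m) = Y,  pair(cons(6, true), 6) = N.
Bind Y := plus(m, m); no other remaining equation mentions Y.
Bind N := pair(cons(6, true), 6).
No equations remain and no clash or occurs-check failure arose, so a unifier exists.

YES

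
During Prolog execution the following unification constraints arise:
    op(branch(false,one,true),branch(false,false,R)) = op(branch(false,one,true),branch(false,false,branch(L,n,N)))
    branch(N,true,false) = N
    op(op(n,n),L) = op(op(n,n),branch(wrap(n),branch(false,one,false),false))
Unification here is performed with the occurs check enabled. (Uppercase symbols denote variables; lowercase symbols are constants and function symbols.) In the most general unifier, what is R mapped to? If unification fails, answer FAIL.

FAIL

Decompose op/2: branch(false,one,true) = branch(false,one,true),  branch(false,false,R) = branch(false,false,branch(L,n,N)).
Delete trivial equation branch(false,one,true) = branch(false,one,true).
Decompose branch/3: false = false,  false = false,  R = branch(L,n,N).
Delete trivial equation false = false.
Delete trivial equation false = false.
Bind R := branch(L,n,N); no other remaining equation mentions R.
Occurs check fails: N occurs in branch(N,true,false); the equation N = branch(N,true,false) has no finite solution.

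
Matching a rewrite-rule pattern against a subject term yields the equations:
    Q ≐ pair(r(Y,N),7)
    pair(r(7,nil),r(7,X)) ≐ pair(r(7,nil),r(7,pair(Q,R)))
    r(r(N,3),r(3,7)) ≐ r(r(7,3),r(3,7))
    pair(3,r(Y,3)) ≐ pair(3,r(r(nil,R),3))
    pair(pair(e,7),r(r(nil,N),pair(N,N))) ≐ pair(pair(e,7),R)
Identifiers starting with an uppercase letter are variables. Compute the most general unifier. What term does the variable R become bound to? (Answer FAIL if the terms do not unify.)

Bind Q := pair(r(Y,N),7); substituting into the one remaining equation that mentions Q gives: pair(r(7,nil),r(7,X)) ≐ pair(r(7,nil),r(7,pair(pair(r(Y,N),7),R))).
Decompose pair/2: r(7,nil) ≐ r(7,nil),  r(7,X) ≐ r(7,pair(pair(r(Y,N),7),R)).
Delete trivial equation r(7,nil) ≐ r(7,nil).
Decompose r/2: 7 ≐ 7,  X ≐ pair(pair(r(Y,N),7),R).
Delete trivial equation 7 ≐ 7.
Bind X := pair(pair(r(Y,N),7),R); no other remaining equation mentions X.
Decompose r/2: r(N,3) ≐ r(7,3),  r(3,7) ≐ r(3,7).
Decompose r/2: N ≐ 7,  3 ≐ 3.
Bind N := 7; substituting into the one remaining equation that mentions N gives: pair(pair(e,7),r(r(nil,7),pair(7,7))) ≐ pair(pair(e,7),R). Substituting into the earlier bindings gives Q := pair(r(Y,7),7), X := pair(pair(r(Y,7),7),R).
Delete trivial equation 3 ≐ 3.
Delete trivial equation r(3,7) ≐ r(3,7).
Decompose pair/2: 3 ≐ 3,  r(Y,3) ≐ r(r(nil,R),3).
Delete trivial equation 3 ≐ 3.
Decompose r/2: Y ≐ r(nil,R),  3 ≐ 3.
Bind Y := r(nil,R); no other remaining equation mentions Y. Substituting into the earlier bindings gives Q := pair(r(r(nil,R),7),7), X := pair(pair(r(r(nil,R),7),7),R).
Delete trivial equation 3 ≐ 3.
Decompose pair/2: pair(e,7) ≐ pair(e,7),  r(r(nil,7),pair(7,7)) ≐ R.
Delete trivial equation pair(e,7) ≐ pair(e,7).
Bind R := r(r(nil,7),pair(7,7)). Substituting into the earlier bindings gives Q := pair(r(r(nil,r(r(nil,7),pair(7,7))),7),7), X := pair(pair(r(r(nil,r(r(nil,7),pair(7,7))),7),7),r(r(nil,7),pair(7,7))), Y := r(nil,r(r(nil,7),pair(7,7))).
MGU = { Q ↦ pair(r(r(nil,r(r(nil,7),pair(7,7))),7),7), X ↦ pair(pair(r(r(nil,r(r(nil,7),pair(7,7))),7),7),r(r(nil,7),pair(7,7))), N ↦ 7, Y ↦ r(nil,r(r(nil,7),pair(7,7))), R ↦ r(r(nil,7),pair(7,7)) }, so R ↦ r(r(nil,7),pair(7,7)).

r(r(nil,7),pair(7,7))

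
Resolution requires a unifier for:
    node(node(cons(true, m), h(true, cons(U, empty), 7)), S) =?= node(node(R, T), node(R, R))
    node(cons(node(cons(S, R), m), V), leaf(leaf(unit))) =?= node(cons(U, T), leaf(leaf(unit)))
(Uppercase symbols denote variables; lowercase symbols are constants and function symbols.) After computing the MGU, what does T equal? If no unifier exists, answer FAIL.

h(true, cons(node(cons(node(cons(true, m), cons(true, m)), cons(true, m)), m), empty), 7)

Decompose node/2: node(cons(true, m), h(true, cons(U, empty), 7)) =?= node(R, T),  S =?= node(R, R).
Decompose node/2: cons(true, m) =?= R,  h(true, cons(U, empty), 7) =?= T.
Bind R := cons(true, m); substituting into the 2 remaining equations that mention R gives: S =?= node(cons(true, m), cons(true, m)),  node(cons(node(cons(S, cons(true, m)), m), V), leaf(leaf(unit))) =?= node(cons(U, T), leaf(leaf(unit))).
Bind T := h(true, cons(U, empty), 7); substituting into the one remaining equation that mentions T gives: node(cons(node(cons(S, cons(true, m)), m), V), leaf(leaf(unit))) =?= node(cons(U, h(true, cons(U, empty), 7)), leaf(leaf(unit))).
Bind S := node(cons(true, m), cons(true, m)); substituting into the remaining equation gives: node(cons(node(cons(node(cons(true, m), cons(true, m)), cons(true, m)), m), V), leaf(leaf(unit))) =?= node(cons(U, h(true, cons(U, empty), 7)), leaf(leaf(unit))).
Decompose node/2: cons(node(cons(node(cons(true, m), cons(true, m)), cons(true, m)), m), V) =?= cons(U, h(true, cons(U, empty), 7)),  leaf(leaf(unit)) =?= leaf(leaf(unit)).
Decompose cons/2: node(cons(node(cons(true, m), cons(true, m)), cons(true, m)), m) =?= U,  V =?= h(true, cons(U, empty), 7).
Bind U := node(cons(node(cons(true, m), cons(true, m)), cons(true, m)), m); substituting into the one remaining equation that mentions U gives: V =?= h(true, cons(node(cons(node(cons(true, m), cons(true, m)), cons(true, m)), m), empty), 7). Substituting into the earlier binding gives T := h(true, cons(node(cons(node(cons(true, m), cons(true, m)), cons(true, m)), m), empty), 7).
Bind V := h(true, cons(node(cons(node(cons(true, m), cons(true, m)), cons(true, m)), m), empty), 7); no other remaining equation mentions V.
Delete trivial equation leaf(leaf(unit)) =?= leaf(leaf(unit)).
MGU = { R ↦ cons(true, m), T ↦ h(true, cons(node(cons(node(cons(true, m), cons(true, m)), cons(true, m)), m), empty), 7), S ↦ node(cons(true, m), cons(true, m)), U ↦ node(cons(node(cons(true, m), cons(true, m)), cons(true, m)), m), V ↦ h(true, cons(node(cons(node(cons(true, m), cons(true, m)), cons(true, m)), m), empty), 7) }, so T ↦ h(true, cons(node(cons(node(cons(true, m), cons(true, m)), cons(true, m)), m), empty), 7).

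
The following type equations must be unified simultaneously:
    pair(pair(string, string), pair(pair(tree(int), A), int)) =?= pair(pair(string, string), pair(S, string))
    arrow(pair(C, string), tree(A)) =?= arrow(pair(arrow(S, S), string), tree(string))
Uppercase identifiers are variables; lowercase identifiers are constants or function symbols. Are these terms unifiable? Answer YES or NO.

NO

Decompose pair/2: pair(string, string) =?= pair(string, string),  pair(pair(tree(int), A), int) =?= pair(S, string).
Delete trivial equation pair(string, string) =?= pair(string, string).
Decompose pair/2: pair(tree(int), A) =?= S,  int =?= string.
Bind S := pair(tree(int), A); substituting into the one remaining equation that mentions S gives: arrow(pair(C, string), tree(A)) =?= arrow(pair(arrow(pair(tree(int), A), pair(tree(int), A)), string), tree(string)).
Clash: constants int and string differ; no unifier exists.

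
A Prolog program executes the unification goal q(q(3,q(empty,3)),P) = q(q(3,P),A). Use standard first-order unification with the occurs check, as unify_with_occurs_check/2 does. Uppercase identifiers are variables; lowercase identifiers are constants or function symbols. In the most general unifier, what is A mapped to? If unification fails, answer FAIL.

q(empty,3)

Decompose q/2: q(3,q(empty,3)) = q(3,P),  P = A.
Decompose q/2: 3 = 3,  q(empty,3) = P.
Delete trivial equation 3 = 3.
Bind P := q(empty,3); substituting into the remaining equation gives: q(empty,3) = A.
Bind A := q(empty,3).
MGU = { P -> q(empty,3), A -> q(empty,3) }, so A -> q(empty,3).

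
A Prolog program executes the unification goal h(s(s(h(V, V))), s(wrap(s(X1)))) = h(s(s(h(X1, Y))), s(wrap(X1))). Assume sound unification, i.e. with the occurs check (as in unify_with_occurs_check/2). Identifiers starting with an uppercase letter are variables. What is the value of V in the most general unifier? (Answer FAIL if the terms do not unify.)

FAIL

Decompose h/2: s(s(h(V, V))) = s(s(h(X1, Y))),  s(wrap(s(X1))) = s(wrap(X1)).
Decompose s/1: s(h(V, V)) = s(h(X1, Y)).
Decompose s/1: h(V, V) = h(X1, Y).
Decompose h/2: V = X1,  V = Y.
Bind V := X1; substituting into the one remaining equation that mentions V gives: X1 = Y.
Bind X1 := Y; substituting into the remaining equation gives: s(wrap(s(Y))) = s(wrap(Y)). Substituting into the earlier binding gives V := Y.
Decompose s/1: wrap(s(Y)) = wrap(Y).
Decompose wrap/1: s(Y) = Y.
Occurs check fails: Y occurs in s(Y); the equation Y = s(Y) has no finite solution.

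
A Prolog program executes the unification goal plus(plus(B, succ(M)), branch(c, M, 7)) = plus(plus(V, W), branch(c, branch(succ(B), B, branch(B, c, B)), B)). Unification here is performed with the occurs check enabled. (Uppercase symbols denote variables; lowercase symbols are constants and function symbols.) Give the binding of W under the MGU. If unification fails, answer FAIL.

succ(branch(succ(7), 7, branch(7, c, 7)))

Decompose plus/2: plus(B, succ(M)) = plus(V, W),  branch(c, M, 7) = branch(c, branch(succ(B), B, branch(B, c, B)), B).
Decompose plus/2: B = V,  succ(M) = W.
Bind B := V; substituting into the one remaining equation that mentions B gives: branch(c, M, 7) = branch(c, branch(succ(V), V, branch(V, c, V)), V).
Bind W := succ(M); no other remaining equation mentions W.
Decompose branch/3: c = c,  M = branch(succ(V), V, branch(V, c, V)),  7 = V.
Delete trivial equation c = c.
Bind M := branch(succ(V), V, branch(V, c, V)); no other remaining equation mentions M. Substituting into the earlier binding gives W := succ(branch(succ(V), V, branch(V, c, V))).
Bind V := 7. Substituting into the earlier bindings gives B := 7, W := succ(branch(succ(7), 7, branch(7, c, 7))), M := branch(succ(7), 7, branch(7, c, 7)).
MGU = { B -> 7, W -> succ(branch(succ(7), 7, branch(7, c, 7))), M -> branch(succ(7), 7, branch(7, c, 7)), V -> 7 }, so W -> succ(branch(succ(7), 7, branch(7, c, 7))).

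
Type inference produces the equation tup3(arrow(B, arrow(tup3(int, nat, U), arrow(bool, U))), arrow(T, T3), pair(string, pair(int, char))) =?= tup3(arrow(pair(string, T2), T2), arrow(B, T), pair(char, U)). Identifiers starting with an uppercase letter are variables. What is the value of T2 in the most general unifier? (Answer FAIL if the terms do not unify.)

Decompose tup3/3: arrow(B, arrow(tup3(int, nat, U), arrow(bool, U))) =?= arrow(pair(string, T2), T2),  arrow(T, T3) =?= arrow(B, T),  pair(string, pair(int, char)) =?= pair(char, U).
Decompose arrow/2: B =?= pair(string, T2),  arrow(tup3(int, nat, U), arrow(bool, U)) =?= T2.
Bind B := pair(string, T2); substituting into the one remaining equation that mentions B gives: arrow(T, T3) =?= arrow(pair(string, T2), T).
Bind T2 := arrow(tup3(int, nat, U), arrow(bool, U)); substituting into the one remaining equation that mentions T2 gives: arrow(T, T3) =?= arrow(pair(string, arrow(tup3(int, nat, U), arrow(bool, U))), T). Substituting into the earlier binding gives B := pair(string, arrow(tup3(int, nat, U), arrow(bool, U))).
Decompose arrow/2: T =?= pair(string, arrow(tup3(int, nat, U), arrow(bool, U))),  T3 =?= T.
Bind T := pair(string, arrow(tup3(int, nat, U), arrow(bool, U))); substituting into the one remaining equation that mentions T gives: T3 =?= pair(string, arrow(tup3(int, nat, U), arrow(bool, U))).
Bind T3 := pair(string, arrow(tup3(int, nat, U), arrow(bool, U))); no other remaining equation mentions T3.
Decompose pair/2: string =?= char,  pair(int, char) =?= U.
Clash: constants string and char differ; no unifier exists.

FAIL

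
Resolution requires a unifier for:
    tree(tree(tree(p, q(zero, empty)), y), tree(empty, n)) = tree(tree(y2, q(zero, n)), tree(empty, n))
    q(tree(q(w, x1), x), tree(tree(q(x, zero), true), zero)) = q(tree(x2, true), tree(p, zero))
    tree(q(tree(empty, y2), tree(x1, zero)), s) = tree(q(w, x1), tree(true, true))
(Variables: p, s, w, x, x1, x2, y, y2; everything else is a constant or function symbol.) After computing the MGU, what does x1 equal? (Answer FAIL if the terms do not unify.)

FAIL

Decompose tree/2: tree(tree(p, q(zero, empty)), y) = tree(y2, q(zero, n)),  tree(empty, n) = tree(empty, n).
Decompose tree/2: tree(p, q(zero, empty)) = y2,  y = q(zero, n).
Bind y2 := tree(p, q(zero, empty)); substituting into the one remaining equation that mentions y2 gives: tree(q(tree(empty, tree(p, q(zero, empty))), tree(x1, zero)), s) = tree(q(w, x1), tree(true, true)).
Bind y := q(zero, n); no other remaining equation mentions y.
Delete trivial equation tree(empty, n) = tree(empty, n).
Decompose q/2: tree(q(w, x1), x) = tree(x2, true),  tree(tree(q(x, zero), true), zero) = tree(p, zero).
Decompose tree/2: q(w, x1) = x2,  x = true.
Bind x2 := q(w, x1); no other remaining equation mentions x2.
Bind x := true; substituting into the one remaining equation that mentions x gives: tree(tree(q(true, zero), true), zero) = tree(p, zero).
Decompose tree/2: tree(q(true, zero), true) = p,  zero = zero.
Bind p := tree(q(true, zero), true); substituting into the one remaining equation that mentions p gives: tree(q(tree(empty, tree(tree(q(true, zero), true), q(zero, empty))), tree(x1, zero)), s) = tree(q(w, x1), tree(true, true)). Substituting into the earlier binding gives y2 := tree(tree(q(true, zero), true), q(zero, empty)).
Delete trivial equation zero = zero.
Decompose tree/2: q(tree(empty, tree(tree(q(true, zero), true), q(zero, empty))), tree(x1, zero)) = q(w, x1),  s = tree(true, true).
Decompose q/2: tree(empty, tree(tree(q(true, zero), true), q(zero, empty))) = w,  tree(x1, zero) = x1.
Bind w := tree(empty, tree(tree(q(true, zero), true), q(zero, empty))); no other remaining equation mentions w. Substituting into the earlier binding gives x2 := q(tree(empty, tree(tree(q(true, zero), true), q(zero, empty))), x1).
Occurs check fails: x1 occurs in tree(x1, zero); the equation x1 = tree(x1, zero) has no finite solution.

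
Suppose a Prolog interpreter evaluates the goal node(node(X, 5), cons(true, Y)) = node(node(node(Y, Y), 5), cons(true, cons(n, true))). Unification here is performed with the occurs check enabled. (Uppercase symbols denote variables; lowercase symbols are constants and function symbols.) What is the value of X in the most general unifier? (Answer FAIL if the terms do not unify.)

Decompose node/2: node(X, 5) = node(node(Y, Y), 5),  cons(true, Y) = cons(true, cons(n, true)).
Decompose node/2: X = node(Y, Y),  5 = 5.
Bind X := node(Y, Y); no other remaining equation mentions X.
Delete trivial equation 5 = 5.
Decompose cons/2: true = true,  Y = cons(n, true).
Delete trivial equation true = true.
Bind Y := cons(n, true). Substituting into the earlier binding gives X := node(cons(n, true), cons(n, true)).
MGU = { X -> node(cons(n, true), cons(n, true)), Y -> cons(n, true) }, so X -> node(cons(n, true), cons(n, true)).

node(cons(n, true), cons(n, true))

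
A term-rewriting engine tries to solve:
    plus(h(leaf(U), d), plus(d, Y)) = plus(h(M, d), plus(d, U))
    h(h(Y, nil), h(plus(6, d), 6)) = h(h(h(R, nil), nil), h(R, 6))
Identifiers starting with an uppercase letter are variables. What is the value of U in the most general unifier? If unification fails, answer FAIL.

h(plus(6, d), nil)

Decompose plus/2: h(leaf(U), d) = h(M, d),  plus(d, Y) = plus(d, U).
Decompose h/2: leaf(U) = M,  d = d.
Bind M := leaf(U); no other remaining equation mentions M.
Delete trivial equation d = d.
Decompose plus/2: d = d,  Y = U.
Delete trivial equation d = d.
Bind Y := U; substituting into the remaining equation gives: h(h(U, nil), h(plus(6, d), 6)) = h(h(h(R, nil), nil), h(R, 6)).
Decompose h/2: h(U, nil) = h(h(R, nil), nil),  h(plus(6, d), 6) = h(R, 6).
Decompose h/2: U = h(R, nil),  nil = nil.
Bind U := h(R, nil); no other remaining equation mentions U. Substituting into the earlier bindings gives M := leaf(h(R, nil)), Y := h(R, nil).
Delete trivial equation nil = nil.
Decompose h/2: plus(6, d) = R,  6 = 6.
Bind R := plus(6, d); no other remaining equation mentions R. Substituting into the earlier bindings gives M := leaf(h(plus(6, d), nil)), Y := h(plus(6, d), nil), U := h(plus(6, d), nil).
Delete trivial equation 6 = 6.
MGU = { M -> leaf(h(plus(6, d), nil)), Y -> h(plus(6, d), nil), U -> h(plus(6, d), nil), R -> plus(6, d) }, so U -> h(plus(6, d), nil).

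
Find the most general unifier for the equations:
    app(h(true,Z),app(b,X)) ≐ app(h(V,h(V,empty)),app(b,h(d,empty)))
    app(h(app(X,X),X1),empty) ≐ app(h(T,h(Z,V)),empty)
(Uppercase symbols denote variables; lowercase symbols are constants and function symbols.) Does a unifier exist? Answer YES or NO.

YES

Decompose app/2: h(true,Z) ≐ h(V,h(V,empty)),  app(b,X) ≐ app(b,h(d,empty)).
Decompose h/2: true ≐ V,  Z ≐ h(V,empty).
Bind V := true; substituting into the 2 remaining equations that mention V gives: Z ≐ h(true,empty),  app(h(app(X,X),X1),empty) ≐ app(h(T,h(Z,true)),empty).
Bind Z := h(true,empty); substituting into the one remaining equation that mentions Z gives: app(h(app(X,X),X1),empty) ≐ app(h(T,h(h(true,empty),true)),empty).
Decompose app/2: b ≐ b,  X ≐ h(d,empty).
Delete trivial equation b ≐ b.
Bind X := h(d,empty); substituting into the remaining equation gives: app(h(app(h(d,empty),h(d,empty)),X1),empty) ≐ app(h(T,h(h(true,empty),true)),empty).
Decompose app/2: h(app(h(d,empty),h(d,empty)),X1) ≐ h(T,h(h(true,empty),true)),  empty ≐ empty.
Decompose h/2: app(h(d,empty),h(d,empty)) ≐ T,  X1 ≐ h(h(true,empty),true).
Bind T := app(h(d,empty),h(d,empty)); no other remaining equation mentions T.
Bind X1 := h(h(true,empty),true); no other remaining equation mentions X1.
Delete trivial equation empty ≐ empty.
No equations remain and no clash or occurs-check failure arose, so a unifier exists.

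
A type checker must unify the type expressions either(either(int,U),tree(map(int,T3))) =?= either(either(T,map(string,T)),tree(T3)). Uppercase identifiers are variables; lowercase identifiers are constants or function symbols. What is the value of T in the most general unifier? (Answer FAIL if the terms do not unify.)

FAIL

Decompose either/2: either(int,U) =?= either(T,map(string,T)),  tree(map(int,T3)) =?= tree(T3).
Decompose either/2: int =?= T,  U =?= map(string,T).
Bind T := int; substituting into the one remaining equation that mentions T gives: U =?= map(string,int).
Bind U := map(string,int); no other remaining equation mentions U.
Decompose tree/1: map(int,T3) =?= T3.
Occurs check fails: T3 occurs in map(int,T3); the equation T3 =?= map(int,T3) has no finite solution.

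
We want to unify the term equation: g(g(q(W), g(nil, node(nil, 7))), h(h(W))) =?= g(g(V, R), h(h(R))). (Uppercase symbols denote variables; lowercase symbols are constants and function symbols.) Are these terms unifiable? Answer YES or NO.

Decompose g/2: g(q(W), g(nil, node(nil, 7))) =?= g(V, R),  h(h(W)) =?= h(h(R)).
Decompose g/2: q(W) =?= V,  g(nil, node(nil, 7)) =?= R.
Bind V := q(W); no other remaining equation mentions V.
Bind R := g(nil, node(nil, 7)); substituting into the remaining equation gives: h(h(W)) =?= h(h(g(nil, node(nil, 7)))).
Decompose h/1: h(W) =?= h(g(nil, node(nil, 7))).
Decompose h/1: W =?= g(nil, node(nil, 7)).
Bind W := g(nil, node(nil, 7)). Substituting into the earlier binding gives V := q(g(nil, node(nil, 7))).
No equations remain and no clash or occurs-check failure arose, so a unifier exists.

YES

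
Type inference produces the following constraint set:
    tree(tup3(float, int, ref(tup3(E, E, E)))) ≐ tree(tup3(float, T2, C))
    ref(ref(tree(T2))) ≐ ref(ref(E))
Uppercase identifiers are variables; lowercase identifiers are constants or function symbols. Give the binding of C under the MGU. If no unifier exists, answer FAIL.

ref(tup3(tree(int), tree(int), tree(int)))

Decompose tree/1: tup3(float, int, ref(tup3(E, E, E))) ≐ tup3(float, T2, C).
Decompose tup3/3: float ≐ float,  int ≐ T2,  ref(tup3(E, E, E)) ≐ C.
Delete trivial equation float ≐ float.
Bind T2 := int; substituting into the one remaining equation that mentions T2 gives: ref(ref(tree(int))) ≐ ref(ref(E)).
Bind C := ref(tup3(E, E, E)); no other remaining equation mentions C.
Decompose ref/1: ref(tree(int)) ≐ ref(E).
Decompose ref/1: tree(int) ≐ E.
Bind E := tree(int). Substituting into the earlier binding gives C := ref(tup3(tree(int), tree(int), tree(int))).
MGU = { T2 -> int, C -> ref(tup3(tree(int), tree(int), tree(int))), E -> tree(int) }, so C -> ref(tup3(tree(int), tree(int), tree(int))).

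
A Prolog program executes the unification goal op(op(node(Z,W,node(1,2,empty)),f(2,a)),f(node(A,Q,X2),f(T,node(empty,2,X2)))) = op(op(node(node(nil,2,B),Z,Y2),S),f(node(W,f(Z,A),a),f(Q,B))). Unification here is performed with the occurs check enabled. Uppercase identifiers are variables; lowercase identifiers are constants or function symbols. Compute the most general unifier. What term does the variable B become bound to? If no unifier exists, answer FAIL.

node(empty,2,a)

Decompose op/2: op(node(Z,W,node(1,2,empty)),f(2,a)) = op(node(node(nil,2,B),Z,Y2),S),  f(node(A,Q,X2),f(T,node(empty,2,X2))) = f(node(W,f(Z,A),a),f(Q,B)).
Decompose op/2: node(Z,W,node(1,2,empty)) = node(node(nil,2,B),Z,Y2),  f(2,a) = S.
Decompose node/3: Z = node(nil,2,B),  W = Z,  node(1,2,empty) = Y2.
Bind Z := node(nil,2,B); substituting into the 2 remaining equations that mention Z gives: W = node(nil,2,B),  f(node(A,Q,X2),f(T,node(empty,2,X2))) = f(node(W,f(node(nil,2,B),A),a),f(Q,B)).
Bind W := node(nil,2,B); substituting into the one remaining equation that mentions W gives: f(node(A,Q,X2),f(T,node(empty,2,X2))) = f(node(node(nil,2,B),f(node(nil,2,B),A),a),f(Q,B)).
Bind Y2 := node(1,2,empty); no other remaining equation mentions Y2.
Bind S := f(2,a); no other remaining equation mentions S.
Decompose f/2: node(A,Q,X2) = node(node(nil,2,B),f(node(nil,2,B),A),a),  f(T,node(empty,2,X2)) = f(Q,B).
Decompose node/3: A = node(nil,2,B),  Q = f(node(nil,2,B),A),  X2 = a.
Bind A := node(nil,2,B); substituting into the one remaining equation that mentions A gives: Q = f(node(nil,2,B),node(nil,2,B)).
Bind Q := f(node(nil,2,B),node(nil,2,B)); substituting into the one remaining equation that mentions Q gives: f(T,node(empty,2,X2)) = f(f(node(nil,2,B),node(nil,2,B)),B).
Bind X2 := a; substituting into the remaining equation gives: f(T,node(empty,2,a)) = f(f(node(nil,2,B),node(nil,2,B)),B).
Decompose f/2: T = f(node(nil,2,B),node(nil,2,B)),  node(empty,2,a) = B.
Bind T := f(node(nil,2,B),node(nil,2,B)); no other remaining equation mentions T.
Bind B := node(empty,2,a). Substituting into the earlier bindings gives Z := node(nil,2,node(empty,2,a)), W := node(nil,2,node(empty,2,a)), A := node(nil,2,node(empty,2,a)), Q := f(node(nil,2,node(empty,2,a)),node(nil,2,node(empty,2,a))), T := f(node(nil,2,node(empty,2,a)),node(nil,2,node(empty,2,a))).
MGU = { Z ↦ node(nil,2,node(empty,2,a)), W ↦ node(nil,2,node(empty,2,a)), Y2 ↦ node(1,2,empty), S ↦ f(2,a), A ↦ node(nil,2,node(empty,2,a)), Q ↦ f(node(nil,2,node(empty,2,a)),node(nil,2,node(empty,2,a))), X2 ↦ a, T ↦ f(node(nil,2,node(empty,2,a)),node(nil,2,node(empty,2,a))), B ↦ node(empty,2,a) }, so B ↦ node(empty,2,a).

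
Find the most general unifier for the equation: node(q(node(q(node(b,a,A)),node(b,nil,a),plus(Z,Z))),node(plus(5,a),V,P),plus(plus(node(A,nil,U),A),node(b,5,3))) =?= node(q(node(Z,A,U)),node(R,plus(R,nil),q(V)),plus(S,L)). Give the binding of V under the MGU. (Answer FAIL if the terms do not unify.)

plus(plus(5,a),nil)

Decompose node/3: q(node(q(node(b,a,A)),node(b,nil,a),plus(Z,Z))) =?= q(node(Z,A,U)),  node(plus(5,a),V,P) =?= node(R,plus(R,nil),q(V)),  plus(plus(node(A,nil,U),A),node(b,5,3)) =?= plus(S,L).
Decompose q/1: node(q(node(b,a,A)),node(b,nil,a),plus(Z,Z)) =?= node(Z,A,U).
Decompose node/3: q(node(b,a,A)) =?= Z,  node(b,nil,a) =?= A,  plus(Z,Z) =?= U.
Bind Z := q(node(b,a,A)); substituting into the one remaining equation that mentions Z gives: plus(q(node(b,a,A)),q(node(b,a,A))) =?= U.
Bind A := node(b,nil,a); substituting into the 2 remaining equations that mention A gives: plus(q(node(b,a,node(b,nil,a))),q(node(b,a,node(b,nil,a)))) =?= U,  plus(plus(node(node(b,nil,a),nil,U),node(b,nil,a)),node(b,5,3)) =?= plus(S,L). Substituting into the earlier binding gives Z := q(node(b,a,node(b,nil,a))).
Bind U := plus(q(node(b,a,node(b,nil,a))),q(node(b,a,node(b,nil,a)))); substituting into the one remaining equation that mentions U gives: plus(plus(node(node(b,nil,a),nil,plus(q(node(b,a,node(b,nil,a))),q(node(b,a,node(b,nil,a))))),node(b,nil,a)),node(b,5,3)) =?= plus(S,L).
Decompose node/3: plus(5,a) =?= R,  V =?= plus(R,nil),  P =?= q(V).
Bind R := plus(5,a); substituting into the one remaining equation that mentions R gives: V =?= plus(plus(5,a),nil).
Bind V := plus(plus(5,a),nil); substituting into the one remaining equation that mentions V gives: P =?= q(plus(plus(5,a),nil)).
Bind P := q(plus(plus(5,a),nil)); no other remaining equation mentions P.
Decompose plus/2: plus(node(node(b,nil,a),nil,plus(q(node(b,a,node(b,nil,a))),q(node(b,a,node(b,nil,a))))),node(b,nil,a)) =?= S,  node(b,5,3) =?= L.
Bind S := plus(node(node(b,nil,a),nil,plus(q(node(b,a,node(b,nil,a))),q(node(b,a,node(b,nil,a))))),node(b,nil,a)); no other remaining equation mentions S.
Bind L := node(b,5,3).
MGU = { Z := q(node(b,a,node(b,nil,a))), A := node(b,nil,a), U := plus(q(node(b,a,node(b,nil,a))),q(node(b,a,node(b,nil,a)))), R := plus(5,a), V := plus(plus(5,a),nil), P := q(plus(plus(5,a),nil)), S := plus(node(node(b,nil,a),nil,plus(q(node(b,a,node(b,nil,a))),q(node(b,a,node(b,nil,a))))),node(b,nil,a)), L := node(b,5,3) }, so V := plus(plus(5,a),nil).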